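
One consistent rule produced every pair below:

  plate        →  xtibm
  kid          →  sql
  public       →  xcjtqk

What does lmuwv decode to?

Compare letters: p→x is +8, l→t is +8, a→i is +8 — a constant shift. It's a constant shift of +8 (ROT8).
Reversing it on lmuwv: l−8=d, m−8=e, u−8=m, w−8=o, v−8=n.

demon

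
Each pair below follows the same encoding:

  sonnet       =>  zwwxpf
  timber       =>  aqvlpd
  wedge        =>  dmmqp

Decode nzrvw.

In sonnet: s→z is +7, o→w is +8, n→w is +9, n→x is +10 — the shift increases by 1 each position. Letter i (0-indexed) is shifted by i+7, so successive shifts are 7, 8, 9, ….
Undoing it on nzrvw: n−7=g, z−8=r, r−9=i, v−10=l, w−11=l.

grill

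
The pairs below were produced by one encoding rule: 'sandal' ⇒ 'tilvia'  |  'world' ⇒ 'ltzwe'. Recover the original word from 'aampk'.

chess

The output letters match the input read backwards, each shifted +8: sandal reversed is ladnas. The word is reversed, then every letter is shifted forward by 8.
Undoing it on aampk: shift back: a−8=s, a−8=s, m−8=e, p−8=h, k−8=c → ssehc; then reverse → chess.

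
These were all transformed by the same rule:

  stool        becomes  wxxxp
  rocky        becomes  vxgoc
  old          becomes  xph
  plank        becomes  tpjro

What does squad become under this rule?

wudjh

The shift depends on letter class: consonant s→w is +4, but vowel o→x is +9. Vowels shift forward by 9 and consonants shift forward by 4.
For squad: s(cons)+4=w, q(cons)+4=u, u(vowel)+9=d, a(vowel)+9=j, d(cons)+4=h.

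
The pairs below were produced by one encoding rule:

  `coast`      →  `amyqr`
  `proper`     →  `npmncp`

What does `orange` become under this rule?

mpylec

Compare letters: c→a is +24, o→m is +24, a→y is +24 — a constant shift. Each letter is shifted forward by 24 in the alphabet (a Caesar shift of +24).
For orange: o+24=m, r+24=p, a+24=y, n+24=l, g+24=e, e+24=c.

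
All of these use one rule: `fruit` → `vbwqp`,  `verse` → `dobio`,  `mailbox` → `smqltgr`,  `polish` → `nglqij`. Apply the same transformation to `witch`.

This is an affine cipher: with a=0,…,z=25, each position x becomes (7x+12) mod 26.
Applying it to witch: w(22)→7·22+12≡10=k; i(8)→7·8+12≡16=q; t(19)→7·19+12≡15=p; c(2)→7·2+12≡0=a; h(7)→7·7+12≡9=j (all mod 26).

kqpaj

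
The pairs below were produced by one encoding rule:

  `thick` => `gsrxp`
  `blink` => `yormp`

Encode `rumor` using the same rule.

ifnli

Each pair mirrors across the alphabet (t↔g, h↔s, i↔r): positions sum to 25. Each letter is replaced by its mirror in the alphabet: a↔z, b↔y, c↔x, and so on (the Atbash cipher).
For rumor: r↔i, u↔f, m↔n, o↔l, r↔i.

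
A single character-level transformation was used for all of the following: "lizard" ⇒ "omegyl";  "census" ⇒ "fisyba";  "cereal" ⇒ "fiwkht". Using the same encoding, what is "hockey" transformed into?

kshqlg

In lizard: l→o is +3, i→m is +4, z→e is +5, a→g is +6 — the shift increases by 1 each position. Each letter shifts forward by (position + 3), i.e. 3, 4, 5, … — the shift grows by one for each successive letter.
For hockey: h+3=k, o+4=s, c+5=h, k+6=q, e+7=l, y+8=g.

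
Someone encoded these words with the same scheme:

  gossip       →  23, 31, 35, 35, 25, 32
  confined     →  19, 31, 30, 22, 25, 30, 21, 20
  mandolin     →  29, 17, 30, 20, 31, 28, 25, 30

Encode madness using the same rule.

29, 17, 20, 30, 21, 35, 35

g is letter #7 and maps to 23: an offset of 16. The number is (letter's place in the alphabet, a=1) + 16.
For madness: m=13→29, a=1→17, d=4→20, n=14→30, e=5→21, s=19→35, s=19→35.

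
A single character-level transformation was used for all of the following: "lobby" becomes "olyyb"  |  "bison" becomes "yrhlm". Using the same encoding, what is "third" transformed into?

Each pair mirrors across the alphabet (l↔o, o↔l, b↔y): positions sum to 25. This is the alphabet-reversal cipher (Atbash): a becomes z, b becomes y, etc.
Applying it to third: t↔g, h↔s, i↔r, r↔i, d↔w.

gsriw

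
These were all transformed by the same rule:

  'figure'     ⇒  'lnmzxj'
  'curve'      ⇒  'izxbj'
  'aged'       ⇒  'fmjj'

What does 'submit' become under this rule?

yzhsnz

The rule splits by letter class: vowels +5, consonants +6.
For submit: s(cons)+6=y, u(vowel)+5=z, b(cons)+6=h, m(cons)+6=s, i(vowel)+5=n, t(cons)+6=z.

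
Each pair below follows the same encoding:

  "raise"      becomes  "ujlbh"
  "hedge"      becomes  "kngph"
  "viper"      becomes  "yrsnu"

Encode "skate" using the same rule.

A repeating key of period 2 is used — shifts +3, +9 over and over.
For skate: s+3=v, k+9=t, a+3=d, t+9=c, e+3=h.

vtdch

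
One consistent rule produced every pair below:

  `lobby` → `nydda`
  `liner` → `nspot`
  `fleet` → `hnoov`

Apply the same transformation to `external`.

ozvotpkn

The rule splits by letter class: vowels +10, consonants +2.
On external: e(vowel)+10=o, x(cons)+2=z, t(cons)+2=v, e(vowel)+10=o, r(cons)+2=t, n(cons)+2=p, a(vowel)+10=k, l(cons)+2=n.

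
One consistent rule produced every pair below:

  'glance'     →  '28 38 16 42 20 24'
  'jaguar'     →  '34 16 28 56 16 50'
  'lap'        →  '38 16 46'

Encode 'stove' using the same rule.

g(#7)→28 and l(#12)→38: differences scale by 2, so n = 2·pos + 14. The formula is n = 2×(alphabet index, a=1) + 14.
On stove: s=19→52, t=20→54, o=15→44, v=22→58, e=5→24.

52 54 44 58 24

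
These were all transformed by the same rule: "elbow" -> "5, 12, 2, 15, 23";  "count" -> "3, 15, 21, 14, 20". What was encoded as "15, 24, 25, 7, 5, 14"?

oxygen

e is letter #5 and maps to 5: an offset of 0. Letters become their 1-indexed alphabet positions: a=1 … z=26.
Undoing it on 15, 24, 25, 7, 5, 14: 15=o, 24=x, 25=y, 7=g, 5=e, 14=n.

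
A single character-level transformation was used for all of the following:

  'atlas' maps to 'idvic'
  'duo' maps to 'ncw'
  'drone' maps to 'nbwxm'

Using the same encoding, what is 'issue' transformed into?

The shift depends on letter class: consonant t→d is +10, but vowel a→i is +8. Vowels shift forward by 8 and consonants shift forward by 10.
For issue: i(vowel)+8=q, s(cons)+10=c, s(cons)+10=c, u(vowel)+8=c, e(vowel)+8=m.

qcccm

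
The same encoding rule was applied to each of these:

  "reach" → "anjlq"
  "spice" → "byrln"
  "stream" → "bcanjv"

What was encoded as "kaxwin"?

Compare letters: r→a is +9, e→n is +9, a→j is +9 — a constant shift. Each letter is shifted forward by 9 in the alphabet (a Caesar shift of +9).
Reversing it on kaxwin: k−9=b, a−9=r, x−9=o, w−9=n, i−9=z, n−9=e.

bronze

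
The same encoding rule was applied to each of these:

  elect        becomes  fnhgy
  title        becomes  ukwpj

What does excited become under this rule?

Letter i (0-indexed) is shifted by i+1, so successive shifts are 1, 2, 3, ….
Applying it to excited: e+1=f, x+2=z, c+3=f, i+4=m, t+5=y, e+6=k, d+7=k.

fzfmykk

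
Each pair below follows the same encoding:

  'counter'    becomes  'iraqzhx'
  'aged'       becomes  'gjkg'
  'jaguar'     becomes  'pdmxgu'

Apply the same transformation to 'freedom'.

lukhjrs

Shifts by position in counter: pos 0: c→i (+6), pos 1: o→r (+3), pos 2: u→a (+6), pos 3: n→q (+3) — repeating every 2. A repeating key of period 2 is used — shifts +6, +3 over and over.
On freedom: f+6=l, r+3=u, e+6=k, e+3=h, d+6=j, o+3=r, m+6=s.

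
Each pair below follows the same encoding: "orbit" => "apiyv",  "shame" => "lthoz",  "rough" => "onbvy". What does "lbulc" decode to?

Two steps: reverse the string, then apply a Caesar shift of +7.
Undoing it on lbulc: shift back: l−7=e, b−7=u, u−7=n, l−7=e, c−7=v → eunev; then reverse → venue.

venue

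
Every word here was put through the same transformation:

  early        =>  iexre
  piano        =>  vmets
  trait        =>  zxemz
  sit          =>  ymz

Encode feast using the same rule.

The shift depends on letter class: consonant r→x is +6, but vowel e→i is +4. Vowels shift forward by 4 and consonants shift forward by 6.
On feast: f(cons)+6=l, e(vowel)+4=i, a(vowel)+4=e, s(cons)+6=y, t(cons)+6=z.

lieyz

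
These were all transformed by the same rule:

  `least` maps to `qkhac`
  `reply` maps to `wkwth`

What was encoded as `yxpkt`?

trick

In least: l→q is +5, e→k is +6, a→h is +7, s→a is +8 — the shift increases by 1 each position. Letter i (0-indexed) is shifted by i+5, so successive shifts are 5, 6, 7, ….
Decoding yxpkt: y−5=t, x−6=r, p−7=i, k−8=c, t−9=k.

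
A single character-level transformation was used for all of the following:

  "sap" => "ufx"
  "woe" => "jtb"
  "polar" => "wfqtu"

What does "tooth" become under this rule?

mytty

The output letters match the input read backwards, each shifted +5: sap reversed is pas. Two steps: reverse the string, then apply a Caesar shift of +5.
For tooth: reverse → htoot; then shift: h+5=m, t+5=y, o+5=t, o+5=t, t+5=y.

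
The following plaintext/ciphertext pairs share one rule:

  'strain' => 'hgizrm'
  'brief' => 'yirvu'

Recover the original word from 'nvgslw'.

Each pair mirrors across the alphabet (s↔h, t↔g, r↔i): positions sum to 25. This is the alphabet-reversal cipher (Atbash): a becomes z, b becomes y, etc.
Reversing it on nvgslw: n↔m, v↔e, g↔t, s↔h, l↔o, w↔d.

method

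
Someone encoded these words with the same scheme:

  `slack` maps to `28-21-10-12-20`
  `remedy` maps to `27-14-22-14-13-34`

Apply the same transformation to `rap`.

27-10-25

s is letter #19 and maps to 28: an offset of 9. The number is (letter's place in the alphabet, a=1) + 9.
On rap: r=18→27, a=1→10, p=16→25.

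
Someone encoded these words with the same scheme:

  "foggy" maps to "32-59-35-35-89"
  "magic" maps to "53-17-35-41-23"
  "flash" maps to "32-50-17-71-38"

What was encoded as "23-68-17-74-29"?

crate

f(#6)→32 and o(#15)→59: differences scale by 3, so n = 3·pos + 14. Each letter becomes 3×(its alphabet position, a=1..z=26) + 14.
Undoing it on 23-68-17-74-29: 23→(23−14)÷3=3=c, 68→(68−14)÷3=18=r, 17→(17−14)÷3=1=a, 74→(74−14)÷3=20=t, 29→(29−14)÷3=5=e.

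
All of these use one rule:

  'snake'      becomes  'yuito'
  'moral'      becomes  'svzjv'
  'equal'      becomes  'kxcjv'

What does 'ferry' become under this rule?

In snake: s→y is +6, n→u is +7, a→i is +8, k→t is +9 — the shift increases by 1 each position. Each letter shifts forward by (position + 6), i.e. 6, 7, 8, … — the shift grows by one for each successive letter.
For ferry: f+6=l, e+7=l, r+8=z, r+9=a, y+10=i.

llzai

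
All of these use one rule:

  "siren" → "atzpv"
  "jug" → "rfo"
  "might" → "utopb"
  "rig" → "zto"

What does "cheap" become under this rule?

The shift depends on letter class: consonant s→a is +8, but vowel i→t is +11. The rule splits by letter class: vowels +11, consonants +8.
On cheap: c(cons)+8=k, h(cons)+8=p, e(vowel)+11=p, a(vowel)+11=l, p(cons)+8=x.

kpplx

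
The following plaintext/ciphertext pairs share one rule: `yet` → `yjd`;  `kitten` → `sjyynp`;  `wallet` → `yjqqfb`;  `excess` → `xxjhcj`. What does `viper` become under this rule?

wjuna

Read the word backwards and shift each letter +5.
On viper: reverse → repiv; then shift: r+5=w, e+5=j, p+5=u, i+5=n, v+5=a.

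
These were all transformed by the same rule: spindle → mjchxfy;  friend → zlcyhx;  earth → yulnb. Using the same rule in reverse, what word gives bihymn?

Compare letters: s→m is +20, p→j is +20, i→c is +20 — a constant shift. Every letter moves 20 places later in the alphabet, wrapping around z→a.
Undoing it on bihymn: b−20=h, i−20=o, h−20=n, y−20=e, m−20=s, n−20=t.

honest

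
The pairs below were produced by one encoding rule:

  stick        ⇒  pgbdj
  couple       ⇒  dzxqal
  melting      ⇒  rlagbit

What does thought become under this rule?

gkzxtkg

s(18)→p(15) and t(19)→g(6) fit y≡17x+21 (mod 26); the inverse of 17 mod 26 is 23. Treating letters as 0–25, the rule is x ↦ 17x + 21 (mod 26).
On thought: t(19)→17·19+21≡6=g; h(7)→17·7+21≡10=k; o(14)→17·14+21≡25=z; u(20)→17·20+21≡23=x; g(6)→17·6+21≡19=t; h(7)→17·7+21≡10=k; t(19)→17·19+21≡6=g (all mod 26).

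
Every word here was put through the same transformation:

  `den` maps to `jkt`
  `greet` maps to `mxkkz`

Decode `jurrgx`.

dollar

Compare letters: d→j is +6, e→k is +6, n→t is +6 — a constant shift. Every letter moves 6 places later in the alphabet, wrapping around z→a.
Reversing it on jurrgx: j−6=d, u−6=o, r−6=l, r−6=l, g−6=a, x−6=r.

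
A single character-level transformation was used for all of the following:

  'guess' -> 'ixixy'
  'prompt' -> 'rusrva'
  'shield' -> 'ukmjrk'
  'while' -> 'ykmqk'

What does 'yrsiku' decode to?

wooden

In guess: g→i is +2, u→x is +3, e→i is +4, s→x is +5 — the shift increases by 1 each position. The shift increases by 1 at each position, starting from +2: 2, 3, 4, ….
Reversing it on yrsiku: y−2=w, r−3=o, s−4=o, i−5=d, k−6=e, u−7=n.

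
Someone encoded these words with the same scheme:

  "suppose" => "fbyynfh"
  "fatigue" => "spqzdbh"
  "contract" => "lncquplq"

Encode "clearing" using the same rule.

lghpuzcd

s(18)→f(5) and u(20)→b(1) fit y≡11x+15 (mod 26); the inverse of 11 mod 26 is 19. Each letter's alphabet position (a=0..z=25) is mapped through 11·x+15 mod 26 — an affine cipher.
Applying it to clearing: c(2)→11·2+15≡11=l; l(11)→11·11+15≡6=g; e(4)→11·4+15≡7=h; a(0)→11·0+15≡15=p; r(17)→11·17+15≡20=u; i(8)→11·8+15≡25=z; n(13)→11·13+15≡2=c; g(6)→11·6+15≡3=d (all mod 26).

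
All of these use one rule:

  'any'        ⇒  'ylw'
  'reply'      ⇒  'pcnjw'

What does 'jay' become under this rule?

Compare letters: a→y is +24, n→l is +24, y→w is +24 — a constant shift. Each letter is shifted forward by 24 in the alphabet (a Caesar shift of +24).
Applying it to jay: j+24=h, a+24=y, y+24=w.

hyw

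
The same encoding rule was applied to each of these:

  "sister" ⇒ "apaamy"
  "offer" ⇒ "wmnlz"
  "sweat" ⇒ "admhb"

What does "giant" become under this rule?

opiub

Shifts by position in sister: pos 0: s→a (+8), pos 1: i→p (+7), pos 2: s→a (+8), pos 3: t→a (+7) — repeating every 2. It's a Vigenère-style cipher with numeric key [8,7]: position i shifts by key[i mod 2].
For giant: g+8=o, i+7=p, a+8=i, n+7=u, t+8=b.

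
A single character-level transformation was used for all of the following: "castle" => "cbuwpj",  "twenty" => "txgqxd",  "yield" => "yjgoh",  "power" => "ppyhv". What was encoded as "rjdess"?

In castle: c→c is +0, a→b is +1, s→u is +2, t→w is +3 — the shift increases by 1 each position. Letter i (0-indexed) is shifted by i+0, so successive shifts are 0, 1, 2, ….
Undoing it on rjdess: r−0=r, j−1=i, d−2=b, e−3=b, s−4=o, s−5=n.

ribbon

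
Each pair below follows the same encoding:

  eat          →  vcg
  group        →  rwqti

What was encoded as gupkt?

The output letters match the input read backwards, each shifted +2: eat reversed is tae. The word is reversed, then every letter is shifted forward by 2.
Reversing it on gupkt: shift back: g−2=e, u−2=s, p−2=n, k−2=i, t−2=r → esnir; then reverse → rinse.

rinse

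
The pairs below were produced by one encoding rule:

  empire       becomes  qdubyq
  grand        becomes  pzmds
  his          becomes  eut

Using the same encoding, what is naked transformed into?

pqwmz

The output letters match the input read backwards, each shifted +12: empire reversed is eripme. The word is reversed, then every letter is shifted forward by 12.
On naked: reverse → dekan; then shift: d+12=p, e+12=q, k+12=w, a+12=m, n+12=z.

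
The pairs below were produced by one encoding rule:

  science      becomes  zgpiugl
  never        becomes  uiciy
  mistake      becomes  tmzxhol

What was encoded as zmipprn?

Shifts by position in science: pos 0: s→z (+7), pos 1: c→g (+4), pos 2: i→p (+7), pos 3: e→i (+4) — repeating every 2. A repeating key of period 2 is used — shifts +7, +4 over and over.
Reversing it on zmipprn: z−7=s, m−4=i, i−7=b, p−4=l, p−7=i, r−4=n, n−7=g.

sibling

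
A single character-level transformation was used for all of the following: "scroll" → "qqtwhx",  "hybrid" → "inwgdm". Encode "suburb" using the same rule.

gwzgzx

Two steps: reverse the string, then apply a Caesar shift of +5.
On suburb: reverse → brubus; then shift: b+5=g, r+5=w, u+5=z, b+5=g, u+5=z, s+5=x.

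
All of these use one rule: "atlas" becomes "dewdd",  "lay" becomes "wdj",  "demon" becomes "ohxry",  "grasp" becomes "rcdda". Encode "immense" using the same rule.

lxxhydh

The shift depends on letter class: consonant t→e is +11, but vowel a→d is +3. Vowels shift forward by 3 and consonants shift forward by 11.
On immense: i(vowel)+3=l, m(cons)+11=x, m(cons)+11=x, e(vowel)+3=h, n(cons)+11=y, s(cons)+11=d, e(vowel)+3=h.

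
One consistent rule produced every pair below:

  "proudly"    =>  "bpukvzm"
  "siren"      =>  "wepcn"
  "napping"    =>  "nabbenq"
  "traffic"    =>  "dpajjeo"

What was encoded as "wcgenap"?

Treating letters as 0–25, the rule is x ↦ 7x + 0 (mod 26).
Undoing it on wcgenap: w(22)→15·(22−0)≡18=s; c(2)→15·(2−0)≡4=e; g(6)→15·(6−0)≡12=m; e(4)→15·(4−0)≡8=i; n(13)→15·(13−0)≡13=n; a(0)→15·(0−0)≡0=a; p(15)→15·(15−0)≡17=r (all mod 26).

seminar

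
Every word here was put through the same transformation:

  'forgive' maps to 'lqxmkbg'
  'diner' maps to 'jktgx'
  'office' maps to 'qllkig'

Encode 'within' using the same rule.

The shift depends on letter class: consonant f→l is +6, but vowel o→q is +2. Two shifts are in play — +2 for a/e/i/o/u, +6 for every other letter.
For within: w(cons)+6=c, i(vowel)+2=k, t(cons)+6=z, h(cons)+6=n, i(vowel)+2=k, n(cons)+6=t.

ckznkt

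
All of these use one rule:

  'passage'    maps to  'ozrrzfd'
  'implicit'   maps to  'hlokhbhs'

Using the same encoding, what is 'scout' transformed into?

Compare letters: p→o is +25, a→z is +25, s→r is +25 — a constant shift. This is a Caesar cipher with shift 25.
For scout: s+25=r, c+25=b, o+25=n, u+25=t, t+25=s.

rbnts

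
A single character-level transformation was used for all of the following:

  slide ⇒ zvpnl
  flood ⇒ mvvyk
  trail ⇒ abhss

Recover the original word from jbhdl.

crate

Shifts by position in slide: pos 0: s→z (+7), pos 1: l→v (+10), pos 2: i→p (+7), pos 3: d→n (+10) — repeating every 2. The shifts repeat in a cycle of length 2: positions 0,1,… shift by +7, +10, then the pattern repeats.
Decoding jbhdl: j−7=c, b−10=r, h−7=a, d−10=t, l−7=e.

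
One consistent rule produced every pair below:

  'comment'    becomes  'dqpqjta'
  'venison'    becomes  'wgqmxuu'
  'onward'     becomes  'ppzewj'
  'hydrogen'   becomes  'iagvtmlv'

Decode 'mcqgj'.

lance

In comment: c→d is +1, o→q is +2, m→p is +3, m→q is +4 — the shift increases by 1 each position. The shift increases by 1 at each position, starting from +1: 1, 2, 3, ….
Decoding mcqgj: m−1=l, c−2=a, q−3=n, g−4=c, j−5=e.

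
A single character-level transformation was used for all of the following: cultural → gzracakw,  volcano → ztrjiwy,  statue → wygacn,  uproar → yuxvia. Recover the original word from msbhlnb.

In cultural: c→g is +4, u→z is +5, l→r is +6, t→a is +7 — the shift increases by 1 each position. Each letter shifts forward by (position + 4), i.e. 4, 5, 6, … — the shift grows by one for each successive letter.
Undoing it on msbhlnb: m−4=i, s−5=n, b−6=v, h−7=a, l−8=d, n−9=e, b−10=r.

invader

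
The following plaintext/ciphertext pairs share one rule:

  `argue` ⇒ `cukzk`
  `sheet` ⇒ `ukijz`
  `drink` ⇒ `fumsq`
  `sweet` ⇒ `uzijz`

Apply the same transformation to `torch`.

In argue: a→c is +2, r→u is +3, g→k is +4, u→z is +5 — the shift increases by 1 each position. Letter i (0-indexed) is shifted by i+2, so successive shifts are 2, 3, 4, ….
For torch: t+2=v, o+3=r, r+4=v, c+5=h, h+6=n.

vrvhn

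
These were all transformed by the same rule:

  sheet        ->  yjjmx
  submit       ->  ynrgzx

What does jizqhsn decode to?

include

The output letters match the input read backwards, each shifted +5: sheet reversed is teehs. Read the word backwards and shift each letter +5.
Decoding jizqhsn: shift back: j−5=e, i−5=d, z−5=u, q−5=l, h−5=c, s−5=n, n−5=i → edulcni; then reverse → include.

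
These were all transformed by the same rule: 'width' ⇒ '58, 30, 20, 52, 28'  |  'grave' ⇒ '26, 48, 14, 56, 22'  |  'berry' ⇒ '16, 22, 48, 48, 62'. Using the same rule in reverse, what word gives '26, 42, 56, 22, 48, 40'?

w(#23)→58 and i(#9)→30: differences scale by 2, so n = 2·pos + 12. Each letter becomes 2×(its alphabet position, a=1..z=26) + 12.
Decoding 26, 42, 56, 22, 48, 40: 26→(26−12)÷2=7=g, 42→(42−12)÷2=15=o, 56→(56−12)÷2=22=v, 22→(22−12)÷2=5=e, 48→(48−12)÷2=18=r, 40→(40−12)÷2=14=n.

govern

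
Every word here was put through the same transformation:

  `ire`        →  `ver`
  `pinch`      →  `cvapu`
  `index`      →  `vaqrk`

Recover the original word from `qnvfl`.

Compare letters: i→v is +13, r→e is +13, e→r is +13 — a constant shift. This is a Caesar cipher with shift 13.
Undoing it on qnvfl: q−13=d, n−13=a, v−13=i, f−13=s, l−13=y.

daisy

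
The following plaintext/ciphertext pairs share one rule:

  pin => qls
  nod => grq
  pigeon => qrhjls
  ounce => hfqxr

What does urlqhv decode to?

Read the word backwards and shift each letter +3.
Undoing it on urlqhv: shift back: u−3=r, r−3=o, l−3=i, q−3=n, h−3=e, v−3=s → roines; then reverse → senior.

senior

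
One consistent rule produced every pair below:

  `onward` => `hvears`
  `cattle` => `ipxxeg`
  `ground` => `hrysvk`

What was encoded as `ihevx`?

The output letters match the input read backwards, each shifted +4: onward reversed is drawno. Two steps: reverse the string, then apply a Caesar shift of +4.
Decoding ihevx: shift back: i−4=e, h−4=d, e−4=a, v−4=r, x−4=t → edart; then reverse → trade.

trade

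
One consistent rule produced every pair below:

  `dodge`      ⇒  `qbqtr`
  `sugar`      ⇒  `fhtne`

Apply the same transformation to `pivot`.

Compare letters: d→q is +13, o→b is +13, d→q is +13 — a constant shift. This is a Caesar cipher with shift 13.
Applying it to pivot: p+13=c, i+13=v, v+13=i, o+13=b, t+13=g.

cvibg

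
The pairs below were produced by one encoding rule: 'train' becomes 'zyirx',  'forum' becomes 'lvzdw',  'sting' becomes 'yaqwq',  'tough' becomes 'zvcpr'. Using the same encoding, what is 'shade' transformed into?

In train: t→z is +6, r→y is +7, a→i is +8, i→r is +9 — the shift increases by 1 each position. Each letter shifts forward by (position + 6), i.e. 6, 7, 8, … — the shift grows by one for each successive letter.
For shade: s+6=y, h+7=o, a+8=i, d+9=m, e+10=o.

yoimo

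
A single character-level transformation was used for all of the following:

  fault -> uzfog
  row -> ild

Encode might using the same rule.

Each pair mirrors across the alphabet (f↔u, a↔z, u↔f): positions sum to 25. This is the alphabet-reversal cipher (Atbash): a becomes z, b becomes y, etc.
For might: m↔n, i↔r, g↔t, h↔s, t↔g.

nrtsg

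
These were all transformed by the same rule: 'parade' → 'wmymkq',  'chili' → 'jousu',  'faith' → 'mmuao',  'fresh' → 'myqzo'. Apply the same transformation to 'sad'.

zmk

The shift depends on letter class: consonant p→w is +7, but vowel a→m is +12. Vowels shift forward by 12 and consonants shift forward by 7.
For sad: s(cons)+7=z, a(vowel)+12=m, d(cons)+7=k.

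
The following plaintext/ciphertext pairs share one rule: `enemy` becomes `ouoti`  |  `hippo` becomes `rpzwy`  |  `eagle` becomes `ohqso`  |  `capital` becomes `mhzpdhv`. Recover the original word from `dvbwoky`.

Shifts by position in enemy: pos 0: e→o (+10), pos 1: n→u (+7), pos 2: e→o (+10), pos 3: m→t (+7) — repeating every 2. A repeating key of period 2 is used — shifts +10, +7 over and over.
Undoing it on dvbwoky: d−10=t, v−7=o, b−10=r, w−7=p, o−10=e, k−7=d, y−10=o.

torpedo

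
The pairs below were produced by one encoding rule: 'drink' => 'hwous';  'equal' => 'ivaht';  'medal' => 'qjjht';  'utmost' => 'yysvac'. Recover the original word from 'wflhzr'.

safari

In drink: d→h is +4, r→w is +5, i→o is +6, n→u is +7 — the shift increases by 1 each position. Each letter shifts forward by (position + 4), i.e. 4, 5, 6, … — the shift grows by one for each successive letter.
Decoding wflhzr: w−4=s, f−5=a, l−6=f, h−7=a, z−8=r, r−9=i.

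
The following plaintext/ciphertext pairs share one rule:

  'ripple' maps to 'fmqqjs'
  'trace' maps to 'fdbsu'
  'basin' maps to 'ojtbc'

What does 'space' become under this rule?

The output letters match the input read backwards, each shifted +1: ripple reversed is elppir. Read the word backwards and shift each letter +1.
Applying it to space: reverse → ecaps; then shift: e+1=f, c+1=d, a+1=b, p+1=q, s+1=t.

fdbqt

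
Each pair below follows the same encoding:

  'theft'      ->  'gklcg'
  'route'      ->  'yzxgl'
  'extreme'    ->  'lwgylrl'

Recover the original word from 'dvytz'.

t(19)→g(6) and h(7)→k(10) fit y≡17x+21 (mod 26); the inverse of 17 mod 26 is 23. Treating letters as 0–25, the rule is x ↦ 17x + 21 (mod 26).
Reversing it on dvytz: d(3)→23·(3−21)≡2=c; v(21)→23·(21−21)≡0=a; y(24)→23·(24−21)≡17=r; t(19)→23·(19−21)≡6=g; z(25)→23·(25−21)≡14=o (all mod 26).

cargo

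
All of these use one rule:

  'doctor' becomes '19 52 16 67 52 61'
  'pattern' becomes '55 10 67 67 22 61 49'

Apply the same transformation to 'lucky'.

43 70 16 40 82

d(#4)→19 and o(#15)→52: differences scale by 3, so n = 3·pos + 7. The formula is n = 3×(alphabet index, a=1) + 7.
On lucky: l=12→43, u=21→70, c=3→16, k=11→40, y=25→82.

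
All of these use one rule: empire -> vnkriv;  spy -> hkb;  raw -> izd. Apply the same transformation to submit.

hfynrg

Each pair mirrors across the alphabet (e↔v, m↔n, p↔k): positions sum to 25. This is the alphabet-reversal cipher (Atbash): a becomes z, b becomes y, etc.
For submit: s↔h, u↔f, b↔y, m↔n, i↔r, t↔g.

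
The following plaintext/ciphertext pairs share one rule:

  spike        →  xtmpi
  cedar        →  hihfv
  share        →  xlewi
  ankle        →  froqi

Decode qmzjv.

liver

Shifts by position in spike: pos 0: s→x (+5), pos 1: p→t (+4), pos 2: i→m (+4), pos 3: k→p (+5), pos 4: e→i (+4) — repeating every 3. The shifts repeat in a cycle of length 3: positions 0,1,… shift by +5, +4, +4, then the pattern repeats.
Undoing it on qmzjv: q−5=l, m−4=i, z−4=v, j−5=e, v−4=r.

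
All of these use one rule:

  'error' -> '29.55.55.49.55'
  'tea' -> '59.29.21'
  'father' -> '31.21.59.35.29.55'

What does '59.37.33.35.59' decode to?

tight

e(#5)→29 and r(#18)→55: differences scale by 2, so n = 2·pos + 19. The formula is n = 2×(alphabet index, a=1) + 19.
Reversing it on 59.37.33.35.59: 59→(59−19)÷2=20=t, 37→(37−19)÷2=9=i, 33→(33−19)÷2=7=g, 35→(35−19)÷2=8=h, 59→(59−19)÷2=20=t.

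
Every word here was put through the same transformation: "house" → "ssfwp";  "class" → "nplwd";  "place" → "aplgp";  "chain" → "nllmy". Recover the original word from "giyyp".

Shifts by position in house: pos 0: h→s (+11), pos 1: o→s (+4), pos 2: u→f (+11), pos 3: s→w (+4) — repeating every 2. It's a Vigenère-style cipher with numeric key [11,4]: position i shifts by key[i mod 2].
Decoding giyyp: g−11=v, i−4=e, y−11=n, y−4=u, p−11=e.

venue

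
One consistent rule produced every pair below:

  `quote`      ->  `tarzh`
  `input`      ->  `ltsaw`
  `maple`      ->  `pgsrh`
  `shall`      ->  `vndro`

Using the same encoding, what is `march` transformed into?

Shifts by position in quote: pos 0: q→t (+3), pos 1: u→a (+6), pos 2: o→r (+3), pos 3: t→z (+6) — repeating every 2. A repeating key of period 2 is used — shifts +3, +6 over and over.
For march: m+3=p, a+6=g, r+3=u, c+6=i, h+3=k.

pguik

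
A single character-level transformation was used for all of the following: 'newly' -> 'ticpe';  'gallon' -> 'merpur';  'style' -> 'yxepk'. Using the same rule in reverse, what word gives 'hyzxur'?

The shifts repeat in a cycle of length 2: positions 0,1,… shift by +6, +4, then the pattern repeats.
Undoing it on hyzxur: h−6=b, y−4=u, z−6=t, x−4=t, u−6=o, r−4=n.

button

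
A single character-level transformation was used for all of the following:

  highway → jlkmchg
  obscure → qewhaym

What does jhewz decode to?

heart

In highway: h→j is +2, i→l is +3, g→k is +4, h→m is +5 — the shift increases by 1 each position. Each letter shifts forward by (position + 2), i.e. 2, 3, 4, … — the shift grows by one for each successive letter.
Reversing it on jhewz: j−2=h, h−3=e, e−4=a, w−5=r, z−6=t.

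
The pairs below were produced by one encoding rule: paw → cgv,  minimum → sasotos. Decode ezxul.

Read the word backwards and shift each letter +6.
Undoing it on ezxul: shift back: e−6=y, z−6=t, x−6=r, u−6=o, l−6=f → ytrof; then reverse → forty.

forty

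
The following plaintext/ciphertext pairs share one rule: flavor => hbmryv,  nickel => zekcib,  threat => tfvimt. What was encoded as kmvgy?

Treating letters as 0–25, the rule is x ↦ 25x + 12 (mod 26).
Reversing it on kmvgy: k(10)→25·(10−12)≡2=c; m(12)→25·(12−12)≡0=a; v(21)→25·(21−12)≡17=r; g(6)→25·(6−12)≡6=g; y(24)→25·(24−12)≡14=o (all mod 26).

cargo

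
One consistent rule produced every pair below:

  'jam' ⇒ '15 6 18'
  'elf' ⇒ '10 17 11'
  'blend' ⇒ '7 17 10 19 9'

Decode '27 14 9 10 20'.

video

j is letter #10 and maps to 15: an offset of 5. Letters become their 1-based position plus 5 (so a→6, b→7, …).
Undoing it on 27 14 9 10 20: 27→(27−5)÷1=22=v, 14→(14−5)÷1=9=i, 9→(9−5)÷1=4=d, 10→(10−5)÷1=5=e, 20→(20−5)÷1=15=o.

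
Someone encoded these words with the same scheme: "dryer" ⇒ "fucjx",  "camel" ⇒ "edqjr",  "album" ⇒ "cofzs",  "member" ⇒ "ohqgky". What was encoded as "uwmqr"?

still

In dryer: d→f is +2, r→u is +3, y→c is +4, e→j is +5 — the shift increases by 1 each position. Letter i (0-indexed) is shifted by i+2, so successive shifts are 2, 3, 4, ….
Decoding uwmqr: u−2=s, w−3=t, m−4=i, q−5=l, r−6=l.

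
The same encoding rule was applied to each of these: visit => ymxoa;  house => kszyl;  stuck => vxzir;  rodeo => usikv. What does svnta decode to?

print

In visit: v→y is +3, i→m is +4, s→x is +5, i→o is +6 — the shift increases by 1 each position. The shift increases by 1 at each position, starting from +3: 3, 4, 5, ….
Reversing it on svnta: s−3=p, v−4=r, n−5=i, t−6=n, a−7=t.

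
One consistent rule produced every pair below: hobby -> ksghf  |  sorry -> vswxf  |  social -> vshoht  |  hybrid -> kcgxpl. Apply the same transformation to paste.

In hobby: h→k is +3, o→s is +4, b→g is +5, b→h is +6 — the shift increases by 1 each position. Each letter shifts forward by (position + 3), i.e. 3, 4, 5, … — the shift grows by one for each successive letter.
Applying it to paste: p+3=s, a+4=e, s+5=x, t+6=z, e+7=l.

sexzl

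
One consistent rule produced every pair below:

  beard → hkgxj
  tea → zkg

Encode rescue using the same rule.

It's a constant shift of +6 (ROT6).
For rescue: r+6=x, e+6=k, s+6=y, c+6=i, u+6=a, e+6=k.

xkyiak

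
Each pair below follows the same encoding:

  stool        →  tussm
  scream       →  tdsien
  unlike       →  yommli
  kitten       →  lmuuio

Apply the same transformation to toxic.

The shift depends on letter class: consonant s→t is +1, but vowel o→s is +4. Vowels shift forward by 4 and consonants shift forward by 1.
On toxic: t(cons)+1=u, o(vowel)+4=s, x(cons)+1=y, i(vowel)+4=m, c(cons)+1=d.

usymd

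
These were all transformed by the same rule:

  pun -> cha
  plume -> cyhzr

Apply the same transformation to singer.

fvatre

Compare letters: p→c is +13, u→h is +13, n→a is +13 — a constant shift. It's a constant shift of +13 (ROT13).
Applying it to singer: s+13=f, i+13=v, n+13=a, g+13=t, e+13=r, r+13=e.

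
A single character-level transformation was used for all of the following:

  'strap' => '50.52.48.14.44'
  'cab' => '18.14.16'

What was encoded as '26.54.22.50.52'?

With a=1..z=26, the number is 2·pos + 12.
Reversing it on 26.54.22.50.52: 26→(26−12)÷2=7=g, 54→(54−12)÷2=21=u, 22→(22−12)÷2=5=e, 50→(50−12)÷2=19=s, 52→(52−12)÷2=20=t.

guest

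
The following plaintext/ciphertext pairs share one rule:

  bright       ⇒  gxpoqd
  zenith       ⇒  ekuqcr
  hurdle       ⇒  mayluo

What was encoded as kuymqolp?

In bright: b→g is +5, r→x is +6, i→p is +7, g→o is +8 — the shift increases by 1 each position. Each letter shifts forward by (position + 5), i.e. 5, 6, 7, … — the shift grows by one for each successive letter.
Decoding kuymqolp: k−5=f, u−6=o, y−7=r, m−8=e, q−9=h, o−10=e, l−11=a, p−12=d.

forehead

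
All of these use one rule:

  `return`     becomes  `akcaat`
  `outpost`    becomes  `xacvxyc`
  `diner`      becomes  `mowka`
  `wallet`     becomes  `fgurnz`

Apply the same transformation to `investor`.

rtekbzxx

Shifts by position in return: pos 0: r→a (+9), pos 1: e→k (+6), pos 2: t→c (+9), pos 3: u→a (+6) — repeating every 2. It's a Vigenère-style cipher with numeric key [9,6]: position i shifts by key[i mod 2].
For investor: i+9=r, n+6=t, v+9=e, e+6=k, s+9=b, t+6=z, o+9=x, r+6=x.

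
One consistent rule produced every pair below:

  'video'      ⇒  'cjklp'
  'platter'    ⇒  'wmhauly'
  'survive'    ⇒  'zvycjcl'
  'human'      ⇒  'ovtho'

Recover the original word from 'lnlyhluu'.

Shifts by position in video: pos 0: v→c (+7), pos 1: i→j (+1), pos 2: d→k (+7), pos 3: e→l (+7), pos 4: o→p (+1) — repeating every 3. The shifts repeat in a cycle of length 3: positions 0,1,… shift by +7, +1, +7, then the pattern repeats.
Undoing it on lnlyhluu: l−7=e, n−1=m, l−7=e, y−7=r, h−1=g, l−7=e, u−7=n, u−1=t.

emergent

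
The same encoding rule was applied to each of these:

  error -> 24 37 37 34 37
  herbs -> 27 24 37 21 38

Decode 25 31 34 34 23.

flood

Each letter is replaced by its alphabet position (a=1..z=26) + 19.
Undoing it on 25 31 34 34 23: 25→(25−19)÷1=6=f, 31→(31−19)÷1=12=l, 34→(34−19)÷1=15=o, 34→(34−19)÷1=15=o, 23→(23−19)÷1=4=d.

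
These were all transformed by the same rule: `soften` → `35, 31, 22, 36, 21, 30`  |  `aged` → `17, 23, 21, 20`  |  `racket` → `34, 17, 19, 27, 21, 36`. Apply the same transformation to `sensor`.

35, 21, 30, 35, 31, 34

s is letter #19 and maps to 35: an offset of 16. Letters become their 1-based position plus 16 (so a→17, b→18, …).
Applying it to sensor: s=19→35, e=5→21, n=14→30, s=19→35, o=15→31, r=18→34.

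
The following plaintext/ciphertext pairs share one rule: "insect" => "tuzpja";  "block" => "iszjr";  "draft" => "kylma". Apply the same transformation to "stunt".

The shift depends on letter class: consonant n→u is +7, but vowel i→t is +11. Two shifts are in play — +11 for a/e/i/o/u, +7 for every other letter.
For stunt: s(cons)+7=z, t(cons)+7=a, u(vowel)+11=f, n(cons)+7=u, t(cons)+7=a.

zafua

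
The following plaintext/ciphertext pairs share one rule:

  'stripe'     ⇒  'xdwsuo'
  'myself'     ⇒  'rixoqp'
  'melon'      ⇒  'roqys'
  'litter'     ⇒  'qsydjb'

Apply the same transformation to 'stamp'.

Shifts by position in stripe: pos 0: s→x (+5), pos 1: t→d (+10), pos 2: r→w (+5), pos 3: i→s (+10) — repeating every 2. The shifts repeat in a cycle of length 2: positions 0,1,… shift by +5, +10, then the pattern repeats.
For stamp: s+5=x, t+10=d, a+5=f, m+10=w, p+5=u.

xdfwu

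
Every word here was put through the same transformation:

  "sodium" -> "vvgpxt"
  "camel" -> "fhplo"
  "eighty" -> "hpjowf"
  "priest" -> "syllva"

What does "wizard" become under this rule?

Shifts by position in sodium: pos 0: s→v (+3), pos 1: o→v (+7), pos 2: d→g (+3), pos 3: i→p (+7) — repeating every 2. The shifts repeat in a cycle of length 2: positions 0,1,… shift by +3, +7, then the pattern repeats.
For wizard: w+3=z, i+7=p, z+3=c, a+7=h, r+3=u, d+7=k.

zpchuk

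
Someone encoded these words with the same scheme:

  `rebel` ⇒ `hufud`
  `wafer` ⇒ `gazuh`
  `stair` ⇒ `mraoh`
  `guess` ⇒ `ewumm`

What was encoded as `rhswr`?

trout

Each letter's alphabet position (a=0..z=25) is mapped through 5·x+0 mod 26 — an affine cipher.
Decoding rhswr: r(17)→21·(17−0)≡19=t; h(7)→21·(7−0)≡17=r; s(18)→21·(18−0)≡14=o; w(22)→21·(22−0)≡20=u; r(17)→21·(17−0)≡19=t (all mod 26).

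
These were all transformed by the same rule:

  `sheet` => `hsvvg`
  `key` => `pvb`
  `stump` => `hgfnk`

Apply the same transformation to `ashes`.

zhsvh

Each pair mirrors across the alphabet (s↔h, h↔s, e↔v): positions sum to 25. Each letter is replaced by its mirror in the alphabet: a↔z, b↔y, c↔x, and so on (the Atbash cipher).
For ashes: a↔z, s↔h, h↔s, e↔v, s↔h.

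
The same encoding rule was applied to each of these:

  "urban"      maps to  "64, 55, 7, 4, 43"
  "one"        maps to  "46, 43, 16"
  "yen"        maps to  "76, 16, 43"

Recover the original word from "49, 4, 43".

u(#21)→64 and r(#18)→55: differences scale by 3, so n = 3·pos + 1. With a=1..z=26, the number is 3·pos + 1.
Reversing it on 49, 4, 43: 49→(49−1)÷3=16=p, 4→(4−1)÷3=1=a, 43→(43−1)÷3=14=n.

pan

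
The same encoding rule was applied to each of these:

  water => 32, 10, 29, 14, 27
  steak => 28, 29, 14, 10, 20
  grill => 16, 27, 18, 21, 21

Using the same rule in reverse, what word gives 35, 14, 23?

Each letter is replaced by its alphabet position (a=1..z=26) + 9.
Reversing it on 35, 14, 23: 35→(35−9)÷1=26=z, 14→(14−9)÷1=5=e, 23→(23−9)÷1=14=n.

zen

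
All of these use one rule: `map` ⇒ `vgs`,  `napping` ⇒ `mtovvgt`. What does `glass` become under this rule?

yygrm

The word is reversed, then every letter is shifted forward by 6.
For glass: reverse → ssalg; then shift: s+6=y, s+6=y, a+6=g, l+6=r, g+6=m.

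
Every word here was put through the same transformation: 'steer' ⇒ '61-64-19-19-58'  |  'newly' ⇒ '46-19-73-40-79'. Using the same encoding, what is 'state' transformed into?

61-64-7-64-19

s(#19)→61 and t(#20)→64: differences scale by 3, so n = 3·pos + 4. The formula is n = 3×(alphabet index, a=1) + 4.
Applying it to state: s=19→61, t=20→64, a=1→7, t=20→64, e=5→19.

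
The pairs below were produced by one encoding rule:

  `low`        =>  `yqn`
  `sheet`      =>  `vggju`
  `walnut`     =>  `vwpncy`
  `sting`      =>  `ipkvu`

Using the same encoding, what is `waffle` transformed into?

Two steps: reverse the string, then apply a Caesar shift of +2.
On waffle: reverse → elffaw; then shift: e+2=g, l+2=n, f+2=h, f+2=h, a+2=c, w+2=y.

gnhhcy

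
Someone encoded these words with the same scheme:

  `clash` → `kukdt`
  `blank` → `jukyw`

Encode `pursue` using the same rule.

xdbdgr

In clash: c→k is +8, l→u is +9, a→k is +10, s→d is +11 — the shift increases by 1 each position. Each letter shifts forward by (position + 8), i.e. 8, 9, 10, … — the shift grows by one for each successive letter.
For pursue: p+8=x, u+9=d, r+10=b, s+11=d, u+12=g, e+13=r.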